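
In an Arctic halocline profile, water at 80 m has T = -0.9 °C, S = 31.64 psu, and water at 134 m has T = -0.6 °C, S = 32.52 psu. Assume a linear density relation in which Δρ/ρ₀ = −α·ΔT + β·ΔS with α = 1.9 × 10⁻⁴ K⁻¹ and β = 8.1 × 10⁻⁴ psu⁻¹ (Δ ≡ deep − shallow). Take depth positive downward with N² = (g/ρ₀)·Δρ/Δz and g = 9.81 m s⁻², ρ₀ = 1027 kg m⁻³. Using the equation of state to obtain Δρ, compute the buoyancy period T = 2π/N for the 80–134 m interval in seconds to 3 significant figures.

ΔT = +0.3 K, ΔS = +0.88 psu (deep − shallow).
Δρ/ρ₀ = −αΔT + βΔS = -5.70 × 10⁻⁵ + 7.128 × 10⁻⁴ = 6.558 × 10⁻⁴, so Δρ ≈ 0.6735 kg m⁻³.
N² = (g/ρ₀)·Δρ/Δz = g·(Δρ/ρ₀)/Δz = 9.81 × 6.558 × 10⁻⁴ / 54 = 1.1914 × 10⁻⁴ s⁻².
N = √(1.1914 × 10⁻⁴) = 0.010915 rad s⁻¹ → T = 2π/N = 575.65 s ≈ 576 s.

576 s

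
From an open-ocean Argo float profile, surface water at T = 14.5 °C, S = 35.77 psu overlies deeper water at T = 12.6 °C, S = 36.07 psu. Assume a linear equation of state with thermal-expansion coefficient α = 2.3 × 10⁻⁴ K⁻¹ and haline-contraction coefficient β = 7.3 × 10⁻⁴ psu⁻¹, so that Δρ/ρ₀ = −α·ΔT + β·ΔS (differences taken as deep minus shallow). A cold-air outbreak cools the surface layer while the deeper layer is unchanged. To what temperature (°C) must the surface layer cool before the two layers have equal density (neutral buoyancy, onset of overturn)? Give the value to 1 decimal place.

Neutral buoyancy requires Δρ = 0, i.e. −α(T_deep − T_surf′) + β(S_deep − S_surf) = 0.
T_surf′ = T_deep − (β/α)·ΔS = 12.6 − (7.3 × 10⁻⁴/2.3 × 10⁻⁴)·(+0.30) = 11.648 °C.
Cooling required: 14.5 − (11.648) = 2.852 °C.

11.6 °C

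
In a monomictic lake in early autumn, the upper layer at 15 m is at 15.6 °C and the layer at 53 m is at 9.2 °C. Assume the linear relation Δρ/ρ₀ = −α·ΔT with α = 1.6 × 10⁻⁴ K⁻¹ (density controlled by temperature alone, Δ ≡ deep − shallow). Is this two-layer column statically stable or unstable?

ΔT = 9.2 − 15.6 = -6.4 K, so Δρ/ρ₀ = −αΔT = 1.024 × 10⁻³.
Δρ/ρ₀ > 0, so Δρ > 0: deeper water is denser → statically stable.

stable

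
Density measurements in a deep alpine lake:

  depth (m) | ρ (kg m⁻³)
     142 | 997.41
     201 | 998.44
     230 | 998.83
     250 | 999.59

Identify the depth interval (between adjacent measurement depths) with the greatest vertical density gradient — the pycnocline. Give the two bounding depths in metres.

230–250 m

Compute the density gradient over each adjacent pair:
  142–201 m: Δρ/Δz = 1.03/59 = 0.017 kg m⁻⁴
  201–230 m: Δρ/Δz = 0.39/29 = 0.013 kg m⁻⁴
  230–250 m: Δρ/Δz = 0.76/20 = 0.038 kg m⁻⁴
The largest gradient is in the 230–250 m interval — the pycnocline.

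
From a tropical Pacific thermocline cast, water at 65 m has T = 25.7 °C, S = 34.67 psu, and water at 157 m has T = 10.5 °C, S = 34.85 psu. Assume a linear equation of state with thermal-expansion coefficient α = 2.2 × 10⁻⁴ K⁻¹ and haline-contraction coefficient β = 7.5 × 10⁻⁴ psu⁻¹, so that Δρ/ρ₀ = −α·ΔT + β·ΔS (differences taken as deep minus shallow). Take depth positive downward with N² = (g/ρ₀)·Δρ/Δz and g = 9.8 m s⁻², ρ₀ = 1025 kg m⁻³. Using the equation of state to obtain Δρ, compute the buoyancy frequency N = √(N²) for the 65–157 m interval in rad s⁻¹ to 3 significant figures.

ΔT = -15.2 K, ΔS = +0.18 psu (deep − shallow).
Δρ/ρ₀ = −αΔT + βΔS = 3.344 × 10⁻³ + 1.35 × 10⁻⁴ = 3.479 × 10⁻³, so Δρ ≈ 3.566 kg m⁻³.
N² = (g/ρ₀)·Δρ/Δz = g·(Δρ/ρ₀)/Δz = 9.8 × 3.479 × 10⁻³ / 92 = 3.7059 × 10⁻⁴ s⁻².
N = √(3.7059 × 10⁻⁴) = 0.019251 rad s⁻¹ ≈ 0.0193 rad s⁻¹.

0.0193 rad s⁻¹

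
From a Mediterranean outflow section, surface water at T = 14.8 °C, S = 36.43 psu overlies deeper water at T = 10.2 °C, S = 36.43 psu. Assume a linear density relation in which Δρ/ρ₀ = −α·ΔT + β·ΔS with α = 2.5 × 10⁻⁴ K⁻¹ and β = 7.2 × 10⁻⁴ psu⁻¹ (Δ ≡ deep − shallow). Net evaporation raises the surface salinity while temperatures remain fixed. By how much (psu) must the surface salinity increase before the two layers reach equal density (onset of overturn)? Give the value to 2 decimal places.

1.60 psu

Neutral buoyancy requires −α(T_deep − T_surf) + β(S_deep − S_surf′) = 0.
S_surf′ = S_deep − (α/β)·ΔT = 36.43 − (2.5 × 10⁻⁴/7.2 × 10⁻⁴)·(-4.6) = 38.0272 psu.
Increase required: 38.0272 − 36.43 = 1.5972 psu.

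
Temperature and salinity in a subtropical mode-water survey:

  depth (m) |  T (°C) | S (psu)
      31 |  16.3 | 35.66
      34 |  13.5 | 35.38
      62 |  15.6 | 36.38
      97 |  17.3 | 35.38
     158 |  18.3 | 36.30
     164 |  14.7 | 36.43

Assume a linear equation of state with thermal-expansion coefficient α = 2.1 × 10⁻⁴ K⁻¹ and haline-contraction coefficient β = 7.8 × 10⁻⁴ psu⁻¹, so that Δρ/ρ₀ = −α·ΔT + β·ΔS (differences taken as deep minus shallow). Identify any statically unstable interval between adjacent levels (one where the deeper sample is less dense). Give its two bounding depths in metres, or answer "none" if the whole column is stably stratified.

Evaluate Δρ/ρ₀ = −αΔT + βΔS across each adjacent pair:
  31–34 m: −αΔT+βΔS = −(2.1 × 10⁻⁴)(-2.8)+(7.8 × 10⁻⁴)(-0.28) = 3.7 × 10⁻⁴ → stable
  34–62 m: −αΔT+βΔS = −(2.1 × 10⁻⁴)(+2.1)+(7.8 × 10⁻⁴)(+1.00) = 3.4 × 10⁻⁴ → stable
  62–97 m: −αΔT+βΔS = −(2.1 × 10⁻⁴)(+1.7)+(7.8 × 10⁻⁴)(-1.00) = -1.1 × 10⁻³ → UNSTABLE
  97–158 m: −αΔT+βΔS = −(2.1 × 10⁻⁴)(+1.0)+(7.8 × 10⁻⁴)(+0.92) = 5.1 × 10⁻⁴ → stable
  158–164 m: −αΔT+βΔS = −(2.1 × 10⁻⁴)(-3.6)+(7.8 × 10⁻⁴)(+0.13) = 8.6 × 10⁻⁴ → stable
The 62–97 m interval has Δρ < 0: lighter water underlies denser water.

62–97 m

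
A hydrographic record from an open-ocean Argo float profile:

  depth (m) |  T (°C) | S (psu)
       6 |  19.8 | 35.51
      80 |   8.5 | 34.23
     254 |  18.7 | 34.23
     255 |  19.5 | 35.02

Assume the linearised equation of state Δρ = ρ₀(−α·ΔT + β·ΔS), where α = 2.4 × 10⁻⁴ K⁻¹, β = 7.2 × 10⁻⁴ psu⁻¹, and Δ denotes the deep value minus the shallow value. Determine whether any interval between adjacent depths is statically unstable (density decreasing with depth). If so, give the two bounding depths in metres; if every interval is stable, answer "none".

80–254 m

Evaluate Δρ/ρ₀ = −αΔT + βΔS across each adjacent pair:
  6–80 m: −αΔT+βΔS = −(2.4 × 10⁻⁴)(-11.3)+(7.2 × 10⁻⁴)(-1.28) = 1.8 × 10⁻³ → stable
  80–254 m: −αΔT+βΔS = −(2.4 × 10⁻⁴)(+10.2)+(7.2 × 10⁻⁴)(+0.00) = -2.4 × 10⁻³ → UNSTABLE
  254–255 m: −αΔT+βΔS = −(2.4 × 10⁻⁴)(+0.8)+(7.2 × 10⁻⁴)(+0.79) = 3.8 × 10⁻⁴ → stable
The 80–254 m interval has Δρ < 0: lighter water underlies denser water.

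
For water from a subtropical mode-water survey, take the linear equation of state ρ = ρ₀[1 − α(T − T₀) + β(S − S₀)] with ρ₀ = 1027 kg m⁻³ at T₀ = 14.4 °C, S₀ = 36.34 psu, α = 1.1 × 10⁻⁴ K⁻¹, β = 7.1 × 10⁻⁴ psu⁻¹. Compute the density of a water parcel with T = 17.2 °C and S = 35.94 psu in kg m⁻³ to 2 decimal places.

T − T₀ = +2.8 K, S − S₀ = -0.40 psu.
Bracket = 1 − α·(+2.8) + β·(-0.40) = 1 + (-5.92 × 10⁻⁴) = 0.9994080.
ρ = 1027 × 0.9994080 = 1026.39 kg m⁻³.

1026.39 kg m⁻³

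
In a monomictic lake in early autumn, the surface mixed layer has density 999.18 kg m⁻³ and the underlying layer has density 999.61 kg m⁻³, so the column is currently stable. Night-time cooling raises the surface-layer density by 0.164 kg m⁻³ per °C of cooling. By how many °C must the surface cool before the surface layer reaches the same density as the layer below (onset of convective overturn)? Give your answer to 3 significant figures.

2.62 °C

Density deficit of the surface layer: 999.61 − 999.18 = 0.43 kg m⁻³.
Required change = 0.43 / 0.164 = 2.62 °C.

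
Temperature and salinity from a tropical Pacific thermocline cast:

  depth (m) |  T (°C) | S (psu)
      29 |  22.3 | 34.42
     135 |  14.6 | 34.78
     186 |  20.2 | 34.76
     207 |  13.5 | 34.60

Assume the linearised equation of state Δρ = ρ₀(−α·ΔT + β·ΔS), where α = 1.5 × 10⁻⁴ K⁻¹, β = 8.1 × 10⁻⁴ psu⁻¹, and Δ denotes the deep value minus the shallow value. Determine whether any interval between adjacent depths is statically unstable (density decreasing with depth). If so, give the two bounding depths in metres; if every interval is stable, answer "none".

135–186 m

Evaluate Δρ/ρ₀ = −αΔT + βΔS across each adjacent pair:
  29–135 m: −αΔT+βΔS = −(1.5 × 10⁻⁴)(-7.7)+(8.1 × 10⁻⁴)(+0.36) = 1.4 × 10⁻³ → stable
  135–186 m: −αΔT+βΔS = −(1.5 × 10⁻⁴)(+5.6)+(8.1 × 10⁻⁴)(-0.02) = -8.6 × 10⁻⁴ → UNSTABLE
  186–207 m: −αΔT+βΔS = −(1.5 × 10⁻⁴)(-6.7)+(8.1 × 10⁻⁴)(-0.16) = 8.8 × 10⁻⁴ → stable
The 135–186 m interval has Δρ < 0: lighter water underlies denser water.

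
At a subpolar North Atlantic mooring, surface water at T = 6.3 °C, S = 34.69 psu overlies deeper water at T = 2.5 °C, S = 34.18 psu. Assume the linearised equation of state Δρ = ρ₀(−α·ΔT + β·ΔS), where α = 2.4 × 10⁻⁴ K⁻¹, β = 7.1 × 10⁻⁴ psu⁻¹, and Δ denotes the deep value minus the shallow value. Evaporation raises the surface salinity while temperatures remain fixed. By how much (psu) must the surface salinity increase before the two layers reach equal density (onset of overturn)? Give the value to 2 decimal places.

0.77 psu

Neutral buoyancy requires −α(T_deep − T_surf) + β(S_deep − S_surf′) = 0.
S_surf′ = S_deep − (α/β)·ΔT = 34.18 − (2.4 × 10⁻⁴/7.1 × 10⁻⁴)·(-3.8) = 35.4645 psu.
Increase required: 35.4645 − 34.69 = 0.7745 psu.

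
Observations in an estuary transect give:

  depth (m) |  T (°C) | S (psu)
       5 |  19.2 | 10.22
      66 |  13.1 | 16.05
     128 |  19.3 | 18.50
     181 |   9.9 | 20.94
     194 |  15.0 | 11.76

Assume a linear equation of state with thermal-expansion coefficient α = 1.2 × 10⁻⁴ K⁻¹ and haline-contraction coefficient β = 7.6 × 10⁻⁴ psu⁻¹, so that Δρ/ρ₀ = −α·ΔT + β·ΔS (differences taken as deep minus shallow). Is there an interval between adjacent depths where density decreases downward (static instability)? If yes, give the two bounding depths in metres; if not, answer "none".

181–194 m

Evaluate Δρ/ρ₀ = −αΔT + βΔS across each adjacent pair:
  5–66 m: −αΔT+βΔS = −(1.2 × 10⁻⁴)(-6.1)+(7.6 × 10⁻⁴)(+5.83) = 5.2 × 10⁻³ → stable
  66–128 m: −αΔT+βΔS = −(1.2 × 10⁻⁴)(+6.2)+(7.6 × 10⁻⁴)(+2.45) = 1.1 × 10⁻³ → stable
  128–181 m: −αΔT+βΔS = −(1.2 × 10⁻⁴)(-9.4)+(7.6 × 10⁻⁴)(+2.44) = 3.0 × 10⁻³ → stable
  181–194 m: −αΔT+βΔS = −(1.2 × 10⁻⁴)(+5.1)+(7.6 × 10⁻⁴)(-9.18) = -7.6 × 10⁻³ → UNSTABLE
The 181–194 m interval has Δρ < 0: lighter water underlies denser water.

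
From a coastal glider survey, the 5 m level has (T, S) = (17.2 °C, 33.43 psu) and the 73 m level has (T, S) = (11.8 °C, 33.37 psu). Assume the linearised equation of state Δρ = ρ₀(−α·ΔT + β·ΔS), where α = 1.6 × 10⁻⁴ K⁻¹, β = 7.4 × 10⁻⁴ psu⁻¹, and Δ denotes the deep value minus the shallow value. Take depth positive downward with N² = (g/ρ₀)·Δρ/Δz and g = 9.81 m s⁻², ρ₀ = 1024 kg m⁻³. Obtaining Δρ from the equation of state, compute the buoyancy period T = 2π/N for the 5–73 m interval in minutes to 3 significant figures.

ΔT = -5.4 K, ΔS = -0.06 psu (deep − shallow).
Δρ/ρ₀ = −αΔT + βΔS = 8.64 × 10⁻⁴ − 4.44 × 10⁻⁵ = 8.196 × 10⁻⁴, so Δρ ≈ 0.8393 kg m⁻³.
N² = (g/ρ₀)·Δρ/Δz = g·(Δρ/ρ₀)/Δz = 9.81 × 8.196 × 10⁻⁴ / 68 = 1.1824 × 10⁻⁴ s⁻².
N = √(1.1824 × 10⁻⁴) = 0.010874 rad s⁻¹ → T = 2π/N = 577.82 s = 9.6303 min ≈ 9.63 min.

9.63 min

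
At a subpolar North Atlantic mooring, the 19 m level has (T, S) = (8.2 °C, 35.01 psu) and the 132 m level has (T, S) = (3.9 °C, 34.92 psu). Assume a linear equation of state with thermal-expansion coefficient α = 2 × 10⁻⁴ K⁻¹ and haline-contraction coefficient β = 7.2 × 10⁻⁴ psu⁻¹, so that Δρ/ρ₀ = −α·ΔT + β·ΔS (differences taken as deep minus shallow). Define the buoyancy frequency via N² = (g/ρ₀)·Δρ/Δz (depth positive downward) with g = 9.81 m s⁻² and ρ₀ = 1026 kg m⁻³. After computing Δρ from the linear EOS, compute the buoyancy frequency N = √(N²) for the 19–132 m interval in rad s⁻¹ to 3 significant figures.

8.31 × 10⁻³ rad s⁻¹

ΔT = -4.3 K, ΔS = -0.09 psu (deep − shallow).
Δρ/ρ₀ = −αΔT + βΔS = 8.60 × 10⁻⁴ − 6.48 × 10⁻⁵ = 7.952 × 10⁻⁴, so Δρ ≈ 0.8159 kg m⁻³.
N² = (g/ρ₀)·Δρ/Δz = g·(Δρ/ρ₀)/Δz = 9.81 × 7.952 × 10⁻⁴ / 113 = 6.9035 × 10⁻⁵ s⁻².
N = √(6.9035 × 10⁻⁵) = 8.3087 × 10⁻³ rad s⁻¹ ≈ 8.31 × 10⁻³ rad s⁻¹.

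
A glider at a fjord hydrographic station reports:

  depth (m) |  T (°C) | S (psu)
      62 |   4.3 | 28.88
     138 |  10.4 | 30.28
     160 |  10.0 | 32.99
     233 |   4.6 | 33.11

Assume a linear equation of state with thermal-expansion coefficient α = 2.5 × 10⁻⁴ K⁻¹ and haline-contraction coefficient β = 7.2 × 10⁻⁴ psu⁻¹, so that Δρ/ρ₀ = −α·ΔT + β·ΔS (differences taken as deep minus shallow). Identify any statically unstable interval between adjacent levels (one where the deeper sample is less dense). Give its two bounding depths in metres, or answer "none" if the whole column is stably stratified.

62–138 m

Evaluate Δρ/ρ₀ = −αΔT + βΔS across each adjacent pair:
  62–138 m: −αΔT+βΔS = −(2.5 × 10⁻⁴)(+6.1)+(7.2 × 10⁻⁴)(+1.40) = -5.2 × 10⁻⁴ → UNSTABLE
  138–160 m: −αΔT+βΔS = −(2.5 × 10⁻⁴)(-0.4)+(7.2 × 10⁻⁴)(+2.71) = 2.1 × 10⁻³ → stable
  160–233 m: −αΔT+βΔS = −(2.5 × 10⁻⁴)(-5.4)+(7.2 × 10⁻⁴)(+0.12) = 1.4 × 10⁻³ → stable
The 62–138 m interval has Δρ < 0: lighter water underlies denser water.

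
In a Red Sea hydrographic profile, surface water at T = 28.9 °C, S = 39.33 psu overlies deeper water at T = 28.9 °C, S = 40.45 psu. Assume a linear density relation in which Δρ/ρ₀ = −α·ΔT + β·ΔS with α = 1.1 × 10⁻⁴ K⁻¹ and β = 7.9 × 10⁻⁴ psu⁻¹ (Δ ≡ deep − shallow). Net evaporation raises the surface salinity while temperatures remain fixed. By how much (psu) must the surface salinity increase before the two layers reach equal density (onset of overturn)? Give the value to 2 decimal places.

Neutral buoyancy requires −α(T_deep − T_surf) + β(S_deep − S_surf′) = 0.
S_surf′ = S_deep − (α/β)·ΔT = 40.45 − (1.1 × 10⁻⁴/7.9 × 10⁻⁴)·(+0.0) = 40.4500 psu.
Increase required: 40.4500 − 39.33 = 1.1200 psu.

1.12 psu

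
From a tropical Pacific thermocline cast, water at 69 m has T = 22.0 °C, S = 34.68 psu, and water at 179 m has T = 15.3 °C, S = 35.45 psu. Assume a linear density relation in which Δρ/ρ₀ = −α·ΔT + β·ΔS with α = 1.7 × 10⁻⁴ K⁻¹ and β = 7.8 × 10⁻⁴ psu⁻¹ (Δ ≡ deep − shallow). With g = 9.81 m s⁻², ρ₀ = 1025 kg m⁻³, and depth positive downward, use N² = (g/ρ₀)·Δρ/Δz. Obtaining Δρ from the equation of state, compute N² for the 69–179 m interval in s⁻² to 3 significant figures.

1.55 × 10⁻⁴ s⁻²

ΔT = -6.7 K, ΔS = +0.77 psu (deep − shallow).
Δρ/ρ₀ = −αΔT + βΔS = 1.139 × 10⁻³ + 6.006 × 10⁻⁴ = 1.7396 × 10⁻³, so Δρ ≈ 1.783 kg m⁻³.
N² = (g/ρ₀)·Δρ/Δz = g·(Δρ/ρ₀)/Δz = 9.81 × 1.7396 × 10⁻³ / 110 = 1.5514 × 10⁻⁴ s⁻² ≈ 1.55 × 10⁻⁴ s⁻².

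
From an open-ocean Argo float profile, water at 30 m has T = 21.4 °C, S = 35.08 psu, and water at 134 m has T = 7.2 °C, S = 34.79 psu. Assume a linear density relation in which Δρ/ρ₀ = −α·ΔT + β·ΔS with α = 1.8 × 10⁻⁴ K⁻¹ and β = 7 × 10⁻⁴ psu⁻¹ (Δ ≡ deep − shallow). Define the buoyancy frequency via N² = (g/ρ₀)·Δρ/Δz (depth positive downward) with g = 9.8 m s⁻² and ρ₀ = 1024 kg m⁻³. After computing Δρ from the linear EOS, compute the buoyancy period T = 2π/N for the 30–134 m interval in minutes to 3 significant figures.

ΔT = -14.2 K, ΔS = -0.29 psu (deep − shallow).
Δρ/ρ₀ = −αΔT + βΔS = 2.556 × 10⁻³ − 2.03 × 10⁻⁴ = 2.353 × 10⁻³, so Δρ ≈ 2.409 kg m⁻³.
N² = (g/ρ₀)·Δρ/Δz = g·(Δρ/ρ₀)/Δz = 9.8 × 2.353 × 10⁻³ / 104 = 2.2173 × 10⁻⁴ s⁻².
N = √(2.2173 × 10⁻⁴) = 0.014891 rad s⁻¹ → T = 2π/N = 421.95 s = 7.0325 min ≈ 7.03 min.

7.03 min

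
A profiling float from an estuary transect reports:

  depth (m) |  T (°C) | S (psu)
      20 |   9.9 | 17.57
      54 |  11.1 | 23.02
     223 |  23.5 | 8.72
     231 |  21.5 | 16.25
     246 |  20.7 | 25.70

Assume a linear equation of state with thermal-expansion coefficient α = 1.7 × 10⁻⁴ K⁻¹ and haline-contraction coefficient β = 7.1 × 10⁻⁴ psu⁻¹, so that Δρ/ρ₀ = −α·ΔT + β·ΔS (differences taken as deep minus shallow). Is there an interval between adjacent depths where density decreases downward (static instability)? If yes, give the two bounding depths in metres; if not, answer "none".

Evaluate Δρ/ρ₀ = −αΔT + βΔS across each adjacent pair:
  20–54 m: −αΔT+βΔS = −(1.7 × 10⁻⁴)(+1.2)+(7.1 × 10⁻⁴)(+5.45) = 3.7 × 10⁻³ → stable
  54–223 m: −αΔT+βΔS = −(1.7 × 10⁻⁴)(+12.4)+(7.1 × 10⁻⁴)(-14.30) = -0.012 → UNSTABLE
  223–231 m: −αΔT+βΔS = −(1.7 × 10⁻⁴)(-2.0)+(7.1 × 10⁻⁴)(+7.53) = 5.7 × 10⁻³ → stable
  231–246 m: −αΔT+βΔS = −(1.7 × 10⁻⁴)(-0.8)+(7.1 × 10⁻⁴)(+9.45) = 6.8 × 10⁻³ → stable
The 54–223 m interval has Δρ < 0: lighter water underlies denser water.

54–223 m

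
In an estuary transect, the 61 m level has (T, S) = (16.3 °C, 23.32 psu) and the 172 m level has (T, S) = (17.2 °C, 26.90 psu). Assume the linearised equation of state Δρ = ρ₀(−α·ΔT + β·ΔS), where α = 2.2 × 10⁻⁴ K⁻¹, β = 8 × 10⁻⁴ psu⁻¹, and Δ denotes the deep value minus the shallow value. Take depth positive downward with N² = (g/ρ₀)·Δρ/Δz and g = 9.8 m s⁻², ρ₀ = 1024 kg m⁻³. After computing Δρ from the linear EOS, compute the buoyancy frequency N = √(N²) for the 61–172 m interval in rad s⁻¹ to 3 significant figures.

0.0153 rad s⁻¹

ΔT = +0.9 K, ΔS = +3.58 psu (deep − shallow).
Δρ/ρ₀ = −αΔT + βΔS = -1.98 × 10⁻⁴ + 2.864 × 10⁻³ = 2.666 × 10⁻³, so Δρ ≈ 2.730 kg m⁻³.
N² = (g/ρ₀)·Δρ/Δz = g·(Δρ/ρ₀)/Δz = 9.8 × 2.666 × 10⁻³ / 111 = 2.3538 × 10⁻⁴ s⁻².
N = √(2.3538 × 10⁻⁴) = 0.015342 rad s⁻¹ ≈ 0.0153 rad s⁻¹.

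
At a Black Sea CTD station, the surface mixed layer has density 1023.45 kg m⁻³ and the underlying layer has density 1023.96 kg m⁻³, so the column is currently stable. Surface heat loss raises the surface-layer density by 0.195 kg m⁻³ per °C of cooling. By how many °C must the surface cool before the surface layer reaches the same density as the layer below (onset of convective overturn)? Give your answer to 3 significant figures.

2.62 °C

Density deficit of the surface layer: 1023.96 − 1023.45 = 0.51 kg m⁻³.
Required change = 0.51 / 0.195 = 2.62 °C.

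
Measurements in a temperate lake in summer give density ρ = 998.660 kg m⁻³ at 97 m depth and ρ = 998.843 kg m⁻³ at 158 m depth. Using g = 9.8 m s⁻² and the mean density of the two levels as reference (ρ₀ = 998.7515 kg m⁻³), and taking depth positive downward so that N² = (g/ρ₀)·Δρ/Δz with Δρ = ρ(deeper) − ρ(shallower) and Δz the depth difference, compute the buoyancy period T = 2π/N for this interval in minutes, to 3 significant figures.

Δρ = 998.843 − 998.660 = 0.183 kg m⁻³ over Δz = 158 − 97 = 61 m.
N² = (9.8/998.7515) × (0.183/61) = 2.9437 × 10⁻⁵ s⁻².
N = √(2.9437 × 10⁻⁵) = 5.4256 × 10⁻³ rad s⁻¹, so T = 2π/N = 1.1581 × 10³ s = 19.302 min ≈ 19.3 min.

19.3 min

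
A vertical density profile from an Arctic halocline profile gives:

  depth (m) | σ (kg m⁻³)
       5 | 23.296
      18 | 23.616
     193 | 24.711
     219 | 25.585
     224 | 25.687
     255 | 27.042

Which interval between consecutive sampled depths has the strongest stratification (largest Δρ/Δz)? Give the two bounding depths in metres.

224–255 m

Compute the density gradient over each adjacent pair:
  5–18 m: Δρ/Δz = 0.320/13 = 0.025 kg m⁻⁴
  18–193 m: Δρ/Δz = 1.095/175 = 6.3 × 10⁻³ kg m⁻⁴
  193–219 m: Δρ/Δz = 0.874/26 = 0.034 kg m⁻⁴
  219–224 m: Δρ/Δz = 0.102/5 = 0.020 kg m⁻⁴
  224–255 m: Δρ/Δz = 1.355/31 = 0.044 kg m⁻⁴
The largest gradient is in the 224–255 m interval — the pycnocline.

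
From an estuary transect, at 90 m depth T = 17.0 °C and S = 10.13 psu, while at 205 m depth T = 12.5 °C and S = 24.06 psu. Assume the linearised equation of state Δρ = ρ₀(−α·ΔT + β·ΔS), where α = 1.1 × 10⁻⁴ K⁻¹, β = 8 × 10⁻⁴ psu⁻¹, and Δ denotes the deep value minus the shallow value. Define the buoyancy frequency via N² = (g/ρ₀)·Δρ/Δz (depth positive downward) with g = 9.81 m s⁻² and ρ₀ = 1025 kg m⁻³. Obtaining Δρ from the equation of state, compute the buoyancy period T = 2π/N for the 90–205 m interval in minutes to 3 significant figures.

ΔT = -4.5 K, ΔS = +13.93 psu (deep − shallow).
Δρ/ρ₀ = −αΔT + βΔS = 4.95 × 10⁻⁴ + 0.011144 = 0.011639, so Δρ ≈ 11.93 kg m⁻³.
N² = (g/ρ₀)·Δρ/Δz = g·(Δρ/ρ₀)/Δz = 9.81 × 0.011639 / 115 = 9.9286 × 10⁻⁴ s⁻².
N = √(9.9286 × 10⁻⁴) = 0.031510 rad s⁻¹ → T = 2π/N = 199.40 s = 3.3233 min ≈ 3.32 min.

3.32 min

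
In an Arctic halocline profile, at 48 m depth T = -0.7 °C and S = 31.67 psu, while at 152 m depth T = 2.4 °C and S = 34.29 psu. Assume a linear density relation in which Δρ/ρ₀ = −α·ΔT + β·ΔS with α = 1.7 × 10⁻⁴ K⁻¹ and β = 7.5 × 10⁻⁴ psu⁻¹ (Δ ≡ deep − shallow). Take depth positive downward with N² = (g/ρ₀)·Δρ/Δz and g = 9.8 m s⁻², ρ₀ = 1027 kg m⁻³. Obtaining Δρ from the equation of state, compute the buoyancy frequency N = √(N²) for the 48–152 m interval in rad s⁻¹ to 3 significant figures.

ΔT = +3.1 K, ΔS = +2.62 psu (deep − shallow).
Δρ/ρ₀ = −αΔT + βΔS = -5.27 × 10⁻⁴ + 1.965 × 10⁻³ = 1.438 × 10⁻³, so Δρ ≈ 1.477 kg m⁻³.
N² = (g/ρ₀)·Δρ/Δz = g·(Δρ/ρ₀)/Δz = 9.8 × 1.438 × 10⁻³ / 104 = 1.3550 × 10⁻⁴ s⁻².
N = √(1.3550 × 10⁻⁴) = 0.011640 rad s⁻¹ ≈ 0.0116 rad s⁻¹.

0.0116 rad s⁻¹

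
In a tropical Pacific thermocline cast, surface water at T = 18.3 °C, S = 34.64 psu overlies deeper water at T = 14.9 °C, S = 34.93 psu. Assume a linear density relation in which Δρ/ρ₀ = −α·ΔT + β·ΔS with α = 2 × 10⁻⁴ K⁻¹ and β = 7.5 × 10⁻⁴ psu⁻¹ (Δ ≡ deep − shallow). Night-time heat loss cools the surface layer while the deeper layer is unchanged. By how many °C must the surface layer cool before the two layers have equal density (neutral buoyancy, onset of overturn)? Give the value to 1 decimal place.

Neutral buoyancy requires Δρ = 0, i.e. −α(T_deep − T_surf′) + β(S_deep − S_surf) = 0.
T_surf′ = T_deep − (β/α)·ΔS = 14.9 − (7.5 × 10⁻⁴/2 × 10⁻⁴)·(+0.29) = 13.812 °C.
Cooling required: 18.3 − (13.812) = 4.488 °C.

4.5 °C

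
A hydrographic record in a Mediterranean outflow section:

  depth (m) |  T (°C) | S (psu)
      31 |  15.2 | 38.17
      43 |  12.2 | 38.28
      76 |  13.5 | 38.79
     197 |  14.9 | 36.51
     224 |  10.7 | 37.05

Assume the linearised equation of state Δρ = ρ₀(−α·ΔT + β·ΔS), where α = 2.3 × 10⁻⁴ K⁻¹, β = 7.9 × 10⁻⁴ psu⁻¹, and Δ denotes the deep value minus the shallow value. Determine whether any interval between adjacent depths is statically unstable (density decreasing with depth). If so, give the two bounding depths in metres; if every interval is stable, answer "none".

Evaluate Δρ/ρ₀ = −αΔT + βΔS across each adjacent pair:
  31–43 m: −αΔT+βΔS = −(2.3 × 10⁻⁴)(-3.0)+(7.9 × 10⁻⁴)(+0.11) = 7.8 × 10⁻⁴ → stable
  43–76 m: −αΔT+βΔS = −(2.3 × 10⁻⁴)(+1.3)+(7.9 × 10⁻⁴)(+0.51) = 1.0 × 10⁻⁴ → stable
  76–197 m: −αΔT+βΔS = −(2.3 × 10⁻⁴)(+1.4)+(7.9 × 10⁻⁴)(-2.28) = -2.1 × 10⁻³ → UNSTABLE
  197–224 m: −αΔT+βΔS = −(2.3 × 10⁻⁴)(-4.2)+(7.9 × 10⁻⁴)(+0.54) = 1.4 × 10⁻³ → stable
The 76–197 m interval has Δρ < 0: lighter water underlies denser water.

76–197 m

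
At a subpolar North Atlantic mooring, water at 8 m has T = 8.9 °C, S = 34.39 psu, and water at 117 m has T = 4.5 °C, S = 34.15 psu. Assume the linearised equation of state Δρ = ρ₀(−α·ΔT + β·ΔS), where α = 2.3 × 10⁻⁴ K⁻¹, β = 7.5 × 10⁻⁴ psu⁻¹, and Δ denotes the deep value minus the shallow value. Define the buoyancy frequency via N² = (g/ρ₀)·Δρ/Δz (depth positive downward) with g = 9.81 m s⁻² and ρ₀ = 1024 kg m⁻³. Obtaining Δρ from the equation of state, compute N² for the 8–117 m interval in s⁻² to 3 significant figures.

ΔT = -4.4 K, ΔS = -0.24 psu (deep − shallow).
Δρ/ρ₀ = −αΔT + βΔS = 1.012 × 10⁻³ − 1.80 × 10⁻⁴ = 8.32 × 10⁻⁴, so Δρ ≈ 0.8520 kg m⁻³.
N² = (g/ρ₀)·Δρ/Δz = g·(Δρ/ρ₀)/Δz = 9.81 × 8.32 × 10⁻⁴ / 109 = 7.4880 × 10⁻⁵ s⁻² ≈ 7.49 × 10⁻⁵ s⁻².

7.49 × 10⁻⁵ s⁻²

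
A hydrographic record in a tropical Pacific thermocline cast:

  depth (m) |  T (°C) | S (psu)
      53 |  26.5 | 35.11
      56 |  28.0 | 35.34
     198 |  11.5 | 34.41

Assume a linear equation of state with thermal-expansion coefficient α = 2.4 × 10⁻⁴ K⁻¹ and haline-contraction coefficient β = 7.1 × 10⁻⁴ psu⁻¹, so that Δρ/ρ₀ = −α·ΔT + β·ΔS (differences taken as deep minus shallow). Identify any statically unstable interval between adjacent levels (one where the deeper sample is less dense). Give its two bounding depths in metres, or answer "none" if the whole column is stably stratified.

Evaluate Δρ/ρ₀ = −αΔT + βΔS across each adjacent pair:
  53–56 m: −αΔT+βΔS = −(2.4 × 10⁻⁴)(+1.5)+(7.1 × 10⁻⁴)(+0.23) = -2.0 × 10⁻⁴ → UNSTABLE
  56–198 m: −αΔT+βΔS = −(2.4 × 10⁻⁴)(-16.5)+(7.1 × 10⁻⁴)(-0.93) = 3.3 × 10⁻³ → stable
The 53–56 m interval has Δρ < 0: lighter water underlies denser water.

53–56 m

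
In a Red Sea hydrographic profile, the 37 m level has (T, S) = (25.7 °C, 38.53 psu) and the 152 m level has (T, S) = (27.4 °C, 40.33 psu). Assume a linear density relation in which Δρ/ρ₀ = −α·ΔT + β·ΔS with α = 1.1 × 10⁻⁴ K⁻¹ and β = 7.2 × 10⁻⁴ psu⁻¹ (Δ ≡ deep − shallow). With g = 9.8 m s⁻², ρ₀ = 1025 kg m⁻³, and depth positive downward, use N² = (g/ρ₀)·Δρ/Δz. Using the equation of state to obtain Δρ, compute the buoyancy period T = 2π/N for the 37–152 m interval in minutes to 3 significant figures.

ΔT = +1.7 K, ΔS = +1.80 psu (deep − shallow).
Δρ/ρ₀ = −αΔT + βΔS = -1.87 × 10⁻⁴ + 1.296 × 10⁻³ = 1.109 × 10⁻³, so Δρ ≈ 1.137 kg m⁻³.
N² = (g/ρ₀)·Δρ/Δz = g·(Δρ/ρ₀)/Δz = 9.8 × 1.109 × 10⁻³ / 115 = 9.4506 × 10⁻⁵ s⁻².
N = √(9.4506 × 10⁻⁵) = 9.7214 × 10⁻³ rad s⁻¹ → T = 2π/N = 646.33 s = 10.772 min ≈ 10.8 min.

10.8 min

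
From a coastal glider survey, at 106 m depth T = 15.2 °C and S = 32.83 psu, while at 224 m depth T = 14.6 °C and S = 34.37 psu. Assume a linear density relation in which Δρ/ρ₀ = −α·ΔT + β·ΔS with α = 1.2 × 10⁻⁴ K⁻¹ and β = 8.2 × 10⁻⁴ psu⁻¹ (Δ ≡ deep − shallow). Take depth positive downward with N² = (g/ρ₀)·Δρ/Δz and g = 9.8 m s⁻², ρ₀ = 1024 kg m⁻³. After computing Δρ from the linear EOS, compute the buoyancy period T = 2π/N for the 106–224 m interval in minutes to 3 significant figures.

9.95 min

ΔT = -0.6 K, ΔS = +1.54 psu (deep − shallow).
Δρ/ρ₀ = −αΔT + βΔS = 7.20 × 10⁻⁵ + 1.2628 × 10⁻³ = 1.3348 × 10⁻³, so Δρ ≈ 1.367 kg m⁻³.
N² = (g/ρ₀)·Δρ/Δz = g·(Δρ/ρ₀)/Δz = 9.8 × 1.3348 × 10⁻³ / 118 = 1.1086 × 10⁻⁴ s⁻².
N = √(1.1086 × 10⁻⁴) = 0.010529 rad s⁻¹ → T = 2π/N = 596.75 s = 9.9458 min ≈ 9.95 min.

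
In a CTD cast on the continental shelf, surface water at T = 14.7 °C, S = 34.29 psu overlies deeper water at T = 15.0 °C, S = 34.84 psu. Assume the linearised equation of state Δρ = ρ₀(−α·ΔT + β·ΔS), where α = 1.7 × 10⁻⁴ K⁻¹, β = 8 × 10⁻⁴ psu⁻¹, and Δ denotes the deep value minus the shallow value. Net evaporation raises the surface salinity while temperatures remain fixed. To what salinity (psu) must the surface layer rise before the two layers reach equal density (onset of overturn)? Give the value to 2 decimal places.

Neutral buoyancy requires −α(T_deep − T_surf) + β(S_deep − S_surf′) = 0.
S_surf′ = S_deep − (α/β)·ΔT = 34.84 − (1.7 × 10⁻⁴/8 × 10⁻⁴)·(+0.3) = 34.7763 psu.
Increase required: 34.7763 − 34.29 = 0.4863 psu.

34.78 psu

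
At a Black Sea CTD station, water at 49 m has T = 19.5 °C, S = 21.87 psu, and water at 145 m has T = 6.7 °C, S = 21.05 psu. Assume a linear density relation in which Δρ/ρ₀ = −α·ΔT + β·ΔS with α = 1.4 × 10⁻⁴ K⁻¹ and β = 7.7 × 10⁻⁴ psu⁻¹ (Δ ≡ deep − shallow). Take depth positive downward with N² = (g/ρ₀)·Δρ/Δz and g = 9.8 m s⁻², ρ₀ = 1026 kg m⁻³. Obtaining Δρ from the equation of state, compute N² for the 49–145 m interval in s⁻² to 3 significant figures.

ΔT = -12.8 K, ΔS = -0.82 psu (deep − shallow).
Δρ/ρ₀ = −αΔT + βΔS = 1.792 × 10⁻³ − 6.314 × 10⁻⁴ = 1.1606 × 10⁻³, so Δρ ≈ 1.191 kg m⁻³.
N² = (g/ρ₀)·Δρ/Δz = g·(Δρ/ρ₀)/Δz = 9.8 × 1.1606 × 10⁻³ / 96 = 1.1848 × 10⁻⁴ s⁻² ≈ 1.18 × 10⁻⁴ s⁻².

1.18 × 10⁻⁴ s⁻²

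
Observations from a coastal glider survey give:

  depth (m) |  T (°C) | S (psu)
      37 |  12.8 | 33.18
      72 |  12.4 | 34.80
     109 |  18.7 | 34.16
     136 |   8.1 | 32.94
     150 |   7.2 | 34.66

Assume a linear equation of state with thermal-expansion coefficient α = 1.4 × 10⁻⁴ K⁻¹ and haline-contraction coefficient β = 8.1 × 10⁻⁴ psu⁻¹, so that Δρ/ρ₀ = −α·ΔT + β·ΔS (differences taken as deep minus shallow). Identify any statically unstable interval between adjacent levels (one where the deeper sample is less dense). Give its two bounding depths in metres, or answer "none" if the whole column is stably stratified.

Evaluate Δρ/ρ₀ = −αΔT + βΔS across each adjacent pair:
  37–72 m: −αΔT+βΔS = −(1.4 × 10⁻⁴)(-0.4)+(8.1 × 10⁻⁴)(+1.62) = 1.4 × 10⁻³ → stable
  72–109 m: −αΔT+βΔS = −(1.4 × 10⁻⁴)(+6.3)+(8.1 × 10⁻⁴)(-0.64) = -1.4 × 10⁻³ → UNSTABLE
  109–136 m: −αΔT+βΔS = −(1.4 × 10⁻⁴)(-10.6)+(8.1 × 10⁻⁴)(-1.22) = 5.0 × 10⁻⁴ → stable
  136–150 m: −αΔT+βΔS = −(1.4 × 10⁻⁴)(-0.9)+(8.1 × 10⁻⁴)(+1.72) = 1.5 × 10⁻³ → stable
The 72–109 m interval has Δρ < 0: lighter water underlies denser water.

72–109 m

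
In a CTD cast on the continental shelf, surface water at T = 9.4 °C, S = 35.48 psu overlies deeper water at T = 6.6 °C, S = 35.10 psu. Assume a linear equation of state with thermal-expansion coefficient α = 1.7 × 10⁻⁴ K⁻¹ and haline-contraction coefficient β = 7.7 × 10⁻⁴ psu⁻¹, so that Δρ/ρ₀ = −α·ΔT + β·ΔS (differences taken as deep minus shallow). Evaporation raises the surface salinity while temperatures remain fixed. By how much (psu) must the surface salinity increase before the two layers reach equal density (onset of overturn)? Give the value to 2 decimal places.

Neutral buoyancy requires −α(T_deep − T_surf) + β(S_deep − S_surf′) = 0.
S_surf′ = S_deep − (α/β)·ΔT = 35.10 − (1.7 × 10⁻⁴/7.7 × 10⁻⁴)·(-2.8) = 35.7182 psu.
Increase required: 35.7182 − 35.48 = 0.2382 psu.

0.24 psu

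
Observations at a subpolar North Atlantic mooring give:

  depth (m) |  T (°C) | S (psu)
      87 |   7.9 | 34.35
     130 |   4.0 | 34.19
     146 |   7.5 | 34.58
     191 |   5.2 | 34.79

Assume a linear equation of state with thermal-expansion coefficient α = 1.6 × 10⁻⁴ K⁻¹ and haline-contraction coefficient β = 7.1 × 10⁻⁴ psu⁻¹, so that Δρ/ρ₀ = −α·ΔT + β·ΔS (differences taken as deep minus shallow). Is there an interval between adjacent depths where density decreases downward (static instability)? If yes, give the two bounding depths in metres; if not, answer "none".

Evaluate Δρ/ρ₀ = −αΔT + βΔS across each adjacent pair:
  87–130 m: −αΔT+βΔS = −(1.6 × 10⁻⁴)(-3.9)+(7.1 × 10⁻⁴)(-0.16) = 5.1 × 10⁻⁴ → stable
  130–146 m: −αΔT+βΔS = −(1.6 × 10⁻⁴)(+3.5)+(7.1 × 10⁻⁴)(+0.39) = -2.8 × 10⁻⁴ → UNSTABLE
  146–191 m: −αΔT+βΔS = −(1.6 × 10⁻⁴)(-2.3)+(7.1 × 10⁻⁴)(+0.21) = 5.2 × 10⁻⁴ → stable
The 130–146 m interval has Δρ < 0: lighter water underlies denser water.

130–146 m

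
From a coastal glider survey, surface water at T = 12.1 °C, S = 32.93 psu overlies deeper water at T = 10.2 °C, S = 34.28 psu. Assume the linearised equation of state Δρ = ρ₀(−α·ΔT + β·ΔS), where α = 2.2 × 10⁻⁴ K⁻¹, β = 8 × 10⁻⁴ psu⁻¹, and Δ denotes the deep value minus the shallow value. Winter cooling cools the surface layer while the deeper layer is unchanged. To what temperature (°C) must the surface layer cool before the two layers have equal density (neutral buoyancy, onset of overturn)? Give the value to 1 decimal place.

Neutral buoyancy requires Δρ = 0, i.e. −α(T_deep − T_surf′) + β(S_deep − S_surf) = 0.
T_surf′ = T_deep − (β/α)·ΔS = 10.2 − (8 × 10⁻⁴/2.2 × 10⁻⁴)·(+1.35) = 5.291 °C.
Cooling required: 12.1 − (5.291) = 6.809 °C.

5.3 °C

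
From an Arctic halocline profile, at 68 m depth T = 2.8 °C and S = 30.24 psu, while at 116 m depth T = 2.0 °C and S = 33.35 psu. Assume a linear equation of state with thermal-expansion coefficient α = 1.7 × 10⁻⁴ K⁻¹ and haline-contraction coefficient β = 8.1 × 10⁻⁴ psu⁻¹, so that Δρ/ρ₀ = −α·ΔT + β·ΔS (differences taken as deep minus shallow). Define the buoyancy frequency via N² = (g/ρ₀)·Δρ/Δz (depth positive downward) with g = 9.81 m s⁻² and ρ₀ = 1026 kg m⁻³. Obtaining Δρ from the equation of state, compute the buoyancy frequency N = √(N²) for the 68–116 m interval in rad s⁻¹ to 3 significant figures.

ΔT = -0.8 K, ΔS = +3.11 psu (deep − shallow).
Δρ/ρ₀ = −αΔT + βΔS = 1.36 × 10⁻⁴ + 2.5191 × 10⁻³ = 2.6551 × 10⁻³, so Δρ ≈ 2.724 kg m⁻³.
N² = (g/ρ₀)·Δρ/Δz = g·(Δρ/ρ₀)/Δz = 9.81 × 2.6551 × 10⁻³ / 48 = 5.4264 × 10⁻⁴ s⁻².
N = √(5.4264 × 10⁻⁴) = 0.023295 rad s⁻¹ ≈ 0.0233 rad s⁻¹.

0.0233 rad s⁻¹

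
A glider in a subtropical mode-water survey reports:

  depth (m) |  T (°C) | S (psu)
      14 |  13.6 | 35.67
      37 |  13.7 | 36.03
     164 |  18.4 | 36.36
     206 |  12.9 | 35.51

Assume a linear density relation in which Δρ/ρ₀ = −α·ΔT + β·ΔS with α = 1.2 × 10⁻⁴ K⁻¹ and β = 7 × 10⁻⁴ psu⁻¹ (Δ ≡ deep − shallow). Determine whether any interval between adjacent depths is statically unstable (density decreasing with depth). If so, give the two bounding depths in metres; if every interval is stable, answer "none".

Evaluate Δρ/ρ₀ = −αΔT + βΔS across each adjacent pair:
  14–37 m: −αΔT+βΔS = −(1.2 × 10⁻⁴)(+0.1)+(7 × 10⁻⁴)(+0.36) = 2.4 × 10⁻⁴ → stable
  37–164 m: −αΔT+βΔS = −(1.2 × 10⁻⁴)(+4.7)+(7 × 10⁻⁴)(+0.33) = -3.3 × 10⁻⁴ → UNSTABLE
  164–206 m: −αΔT+βΔS = −(1.2 × 10⁻⁴)(-5.5)+(7 × 10⁻⁴)(-0.85) = 6.5 × 10⁻⁵ → stable
The 37–164 m interval has Δρ < 0: lighter water underlies denser water.

37–164 m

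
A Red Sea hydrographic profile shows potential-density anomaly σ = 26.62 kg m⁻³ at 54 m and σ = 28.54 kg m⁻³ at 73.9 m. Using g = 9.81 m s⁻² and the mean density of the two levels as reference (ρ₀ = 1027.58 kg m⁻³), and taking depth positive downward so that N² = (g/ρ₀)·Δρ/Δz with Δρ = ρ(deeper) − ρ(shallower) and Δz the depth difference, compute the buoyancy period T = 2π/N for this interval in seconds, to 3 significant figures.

207 s

Δρ = 1028.54 − 1026.62 = 1.92 kg m⁻³ over Δz = 73.9 − 54 = 19.9 m.
N² = (9.81/1027.58) × (1.92/19.9) = 9.2109 × 10⁻⁴ s⁻².
N = √(9.2109 × 10⁻⁴) = 0.030349 rad s⁻¹, so T = 2π/N = 207.03 s ≈ 207 s.
A positive N² confirms static stability across the interval.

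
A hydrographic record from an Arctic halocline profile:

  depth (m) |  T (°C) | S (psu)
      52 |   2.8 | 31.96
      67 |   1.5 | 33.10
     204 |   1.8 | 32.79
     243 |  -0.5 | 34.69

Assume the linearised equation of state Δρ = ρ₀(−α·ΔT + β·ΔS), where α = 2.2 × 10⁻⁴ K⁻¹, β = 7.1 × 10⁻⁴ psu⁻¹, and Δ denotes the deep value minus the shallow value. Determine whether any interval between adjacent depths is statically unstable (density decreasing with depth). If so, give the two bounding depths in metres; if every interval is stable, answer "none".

67–204 m

Evaluate Δρ/ρ₀ = −αΔT + βΔS across each adjacent pair:
  52–67 m: −αΔT+βΔS = −(2.2 × 10⁻⁴)(-1.3)+(7.1 × 10⁻⁴)(+1.14) = 1.1 × 10⁻³ → stable
  67–204 m: −αΔT+βΔS = −(2.2 × 10⁻⁴)(+0.3)+(7.1 × 10⁻⁴)(-0.31) = -2.9 × 10⁻⁴ → UNSTABLE
  204–243 m: −αΔT+βΔS = −(2.2 × 10⁻⁴)(-2.3)+(7.1 × 10⁻⁴)(+1.90) = 1.9 × 10⁻³ → stable
The 67–204 m interval has Δρ < 0: lighter water underlies denser water.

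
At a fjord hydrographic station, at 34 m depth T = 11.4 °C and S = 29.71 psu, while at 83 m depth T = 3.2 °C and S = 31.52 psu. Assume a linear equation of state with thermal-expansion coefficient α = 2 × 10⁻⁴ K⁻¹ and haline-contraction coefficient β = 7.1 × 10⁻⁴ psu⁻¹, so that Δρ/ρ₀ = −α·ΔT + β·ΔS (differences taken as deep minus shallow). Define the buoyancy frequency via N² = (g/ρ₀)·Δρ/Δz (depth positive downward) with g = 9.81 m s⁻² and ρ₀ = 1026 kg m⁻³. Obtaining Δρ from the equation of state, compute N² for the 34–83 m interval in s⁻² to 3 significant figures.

ΔT = -8.2 K, ΔS = +1.81 psu (deep − shallow).
Δρ/ρ₀ = −αΔT + βΔS = 1.64 × 10⁻³ + 1.2851 × 10⁻³ = 2.9251 × 10⁻³, so Δρ ≈ 3.001 kg m⁻³.
N² = (g/ρ₀)·Δρ/Δz = g·(Δρ/ρ₀)/Δz = 9.81 × 2.9251 × 10⁻³ / 49 = 5.8562 × 10⁻⁴ s⁻² ≈ 5.86 × 10⁻⁴ s⁻².

5.86 × 10⁻⁴ s⁻²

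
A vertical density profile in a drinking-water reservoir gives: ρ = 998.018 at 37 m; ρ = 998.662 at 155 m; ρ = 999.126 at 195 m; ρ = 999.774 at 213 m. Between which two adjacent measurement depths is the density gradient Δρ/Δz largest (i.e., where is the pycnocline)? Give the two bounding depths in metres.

Compute the density gradient over each adjacent pair:
  37–155 m: Δρ/Δz = 0.644/118 = 5.5 × 10⁻³ kg m⁻⁴
  155–195 m: Δρ/Δz = 0.464/40 = 0.012 kg m⁻⁴
  195–213 m: Δρ/Δz = 0.648/18 = 0.036 kg m⁻⁴
The largest gradient is in the 195–213 m interval — the pycnocline.

195–213 m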